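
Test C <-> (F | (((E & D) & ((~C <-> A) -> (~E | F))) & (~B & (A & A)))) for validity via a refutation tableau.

Assume the negation and expand:
Initial set: {~(C <-> (F | (((E & D) & ((~C <-> A) -> (~E | F))) & (~B & (A & A)))))}.
~(C <-> (F | (((E & D) & ((~C <-> A) -> (~E | F))) & (~B & (A & A))))): β-rule — branch into C, ~(F | (((E & D) & ((~C <-> A) -> (~E | F))) & (~B & (A & A))))  //  ~C, (F | (((E & D) & ((~C <-> A) -> (~E | F))) & (~B & (A & A)))).
  branch 1 (add C, ~(F | (((E & D) & ((~C <-> A) -> (~E | F))) & (~B & (A & A))))):
    ~(F | (((E & D) & ((~C <-> A) -> (~E | F))) & (~B & (A & A)))): α-rule — add ~F, ~(((E & D) & ((~C <-> A) -> (~E | F))) & (~B & (A & A))).
    ~(((E & D) & ((~C <-> A) -> (~E | F))) & (~B & (A & A))): β-rule — branch into ~((E & D) & ((~C <-> A) -> (~E | F)))  //  ~(~B & (A & A)).
      branch 1.1 (add ~((E & D) & ((~C <-> A) -> (~E | F)))):
        ~((E & D) & ((~C <-> A) -> (~E | F))): β-rule — branch into ~(E & D)  //  ~((~C <-> A) -> (~E | F)).
          branch 1.1.1 (add ~(E & D)):
            ~(E & D): β-rule — branch into ~E  //  ~D.
              branch 1.1.1.1 (add ~E):
                ○ open, literals {C=1, E=0, F=0}.
              branch 1.1.1.2 (add ~D):
                ○ open, literals {C=1, D=0, F=0}.
          branch 1.1.2 (add ~((~C <-> A) -> (~E | F))):
            ~((~C <-> A) -> (~E | F)): α-rule — add (~C <-> A), ~(~E | F).
            ~(~E | F): α-rule — add ~~E, ~F.
            (~C <-> A): β-rule — branch into ~C, A  //  ~~C, ~A.
              branch 1.1.2.1 (add ~C, A):
                × closes — contains both C and ~C.
              branch 1.1.2.2 (add ~~C, ~A):
                ○ open, literals {A=0, C=1, E=1, F=0}.
      branch 1.2 (add ~(~B & (A & A))):
        ~(~B & (A & A)): β-rule — branch into ~~B  //  ~(A & A).
          branch 1.2.1 (add ~~B):
            ○ open, literals {B=1, C=1, F=0}.
          branch 1.2.2 (add ~(A & A)):
            ~(A & A): β-rule — branch into ~A  //  ~A.
              branch 1.2.2.1 (add ~A):
                ○ open, literals {A=0, C=1, F=0}.
              branch 1.2.2.2 (add ~A):
                ○ open, literals {A=0, C=1, F=0}.
  branch 2 (add ~C, (F | (((E & D) & ((~C <-> A) -> (~E | F))) & (~B & (A & A))))):
    (F | (((E & D) & ((~C <-> A) -> (~E | F))) & (~B & (A & A)))): β-rule — branch into F  //  (((E & D) & ((~C <-> A) -> (~E | F))) & (~B & (A & A))).
      branch 2.1 (add F):
        ○ open, literals {C=0, F=1}.
      branch 2.2 (add (((E & D) & ((~C <-> A) -> (~E | F))) & (~B & (A & A)))):
        (((E & D) & ((~C <-> A) -> (~E | F))) & (~B & (A & A))): α-rule — add ((E & D) & ((~C <-> A) -> (~E | F))), (~B & (A & A)).
        ((E & D) & ((~C <-> A) -> (~E | F))): α-rule — add (E & D), ((~C <-> A) -> (~E | F)).
        (~B & (A & A)): α-rule — add ~B, (A & A).
        (E & D): α-rule — add E, D.
        (A & A): α-rule — add A, A.
        ((~C <-> A) -> (~E | F)): β-rule — branch into ~(~C <-> A)  //  (~E | F).
          branch 2.2.1 (add ~(~C <-> A)):
            ~(~C <-> A): β-rule — branch into ~C, ~A  //  ~~C, A.
              branch 2.2.1.1 (add ~C, ~A):
                × closes — contains both A and ~A.
              branch 2.2.1.2 (add ~~C, A):
                × closes — contains both C and ~C.
          branch 2.2.2 (add (~E | F)):
            (~E | F): β-rule — branch into ~E  //  F.
              branch 2.2.2.1 (add ~E):
                × closes — contains both E and ~E.
              branch 2.2.2.2 (add F):
                ○ open, literals {A=1, B=0, C=0, D=1, E=1, F=1}.
4 branches closed, 8 open.
An open branch gives a countermodel: C=1, E=0, F=0 (unmentioned atoms arbitrary); under it the original formula is false.

Not valid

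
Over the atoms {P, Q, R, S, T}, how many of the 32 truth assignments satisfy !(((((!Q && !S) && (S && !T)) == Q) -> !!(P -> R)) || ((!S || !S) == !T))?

Initial set: {!(((((!Q && !S) && (S && !T)) == Q) -> !!(P -> R)) || ((!S || !S) == !T))}.
!(((((!Q && !S) && (S && !T)) == Q) -> !!(P -> R)) || ((!S || !S) == !T)): α-rule — add !((((!Q && !S) && (S && !T)) == Q) -> !!(P -> R)), !((!S || !S) == !T).
!((((!Q && !S) && (S && !T)) == Q) -> !!(P -> R)): α-rule — add (((!Q && !S) && (S && !T)) == Q), !!!(P -> R).
!!!(P -> R): drop double negation, giving !(P -> R).
!(P -> R): α-rule — add P, !R.
!((!S || !S) == !T): β-rule — branch into (!S || !S), !!T  //  !(!S || !S), !T.
  branch 1 (add (!S || !S), !!T):
    (((!Q && !S) && (S && !T)) == Q): β-rule — branch into ((!Q && !S) && (S && !T)), Q  //  !((!Q && !S) && (S && !T)), !Q.
      branch 1.1 (add ((!Q && !S) && (S && !T)), Q):
        ((!Q && !S) && (S && !T)): α-rule — add (!Q && !S), (S && !T).
        (!Q && !S): α-rule — add !Q, !S.
        × closes — contains both Q and !Q.
      branch 1.2 (add !((!Q && !S) && (S && !T)), !Q):
        (!S || !S): β-rule — branch into !S  //  !S.
          branch 1.2.1 (add !S):
            !((!Q && !S) && (S && !T)): β-rule — branch into !(!Q && !S)  //  !(S && !T).
              branch 1.2.1.1 (add !(!Q && !S)):
                !(!Q && !S): β-rule — branch into !!Q  //  !!S.
                  branch 1.2.1.1.1 (add !!Q):
                    × closes — contains both Q and !Q.
                  branch 1.2.1.1.2 (add !!S):
                    × closes — contains both S and !S.
              branch 1.2.1.2 (add !(S && !T)):
                !(S && !T): β-rule — branch into !S  //  !!T.
                  branch 1.2.1.2.1 (add !S):
                    ○ open, literals {P=T, Q=F, R=F, S=F, T=T}.
                  branch 1.2.1.2.2 (add !!T):
                    ○ open, literals {P=T, Q=F, R=F, S=F, T=T}.
          branch 1.2.2 (add !S):
            !((!Q && !S) && (S && !T)): β-rule — branch into !(!Q && !S)  //  !(S && !T).
              branch 1.2.2.1 (add !(!Q && !S)):
                !(!Q && !S): β-rule — branch into !!Q  //  !!S.
                  branch 1.2.2.1.1 (add !!Q):
                    × closes — contains both Q and !Q.
                  branch 1.2.2.1.2 (add !!S):
                    × closes — contains both S and !S.
              branch 1.2.2.2 (add !(S && !T)):
                !(S && !T): β-rule — branch into !S  //  !!T.
                  branch 1.2.2.2.1 (add !S):
                    ○ open, literals {P=T, Q=F, R=F, S=F, T=T}.
                  branch 1.2.2.2.2 (add !!T):
                    ○ open, literals {P=T, Q=F, R=F, S=F, T=T}.
  branch 2 (add !(!S || !S), !T):
    !(!S || !S): α-rule — add !!S, !!S.
    (((!Q && !S) && (S && !T)) == Q): β-rule — branch into ((!Q && !S) && (S && !T)), Q  //  !((!Q && !S) && (S && !T)), !Q.
      branch 2.1 (add ((!Q && !S) && (S && !T)), Q):
        ((!Q && !S) && (S && !T)): α-rule — add (!Q && !S), (S && !T).
        (!Q && !S): α-rule — add !Q, !S.
        × closes — contains both Q and !Q.
      branch 2.2 (add !((!Q && !S) && (S && !T)), !Q):
        !((!Q && !S) && (S && !T)): β-rule — branch into !(!Q && !S)  //  !(S && !T).
          branch 2.2.1 (add !(!Q && !S)):
            !(!Q && !S): β-rule — branch into !!Q  //  !!S.
              branch 2.2.1.1 (add !!Q):
                × closes — contains both Q and !Q.
              branch 2.2.1.2 (add !!S):
                ○ open, literals {P=T, Q=F, R=F, S=T, T=F}.
          branch 2.2.2 (add !(S && !T)):
            !(S && !T): β-rule — branch into !S  //  !!T.
              branch 2.2.2.1 (add !S):
                × closes — contains both S and !S.
              branch 2.2.2.2 (add !!T):
                × closes — contains both T and !T.
9 branches closed, 5 open.
Each open branch fixes some atoms; the unmentioned ones are free. Counting distinct full assignments: branch {P=T, Q=F, R=F, S=F, T=T} (none free) contributes 1 new; branch {P=T, Q=F, R=F, S=F, T=T} (none free) contributes 0 new; branch {P=T, Q=F, R=F, S=F, T=T} (none free) contributes 0 new; branch {P=T, Q=F, R=F, S=F, T=T} (none free) contributes 0 new; branch {P=T, Q=F, R=F, S=T, T=F} (none free) contributes 1 new. Total: 2.

2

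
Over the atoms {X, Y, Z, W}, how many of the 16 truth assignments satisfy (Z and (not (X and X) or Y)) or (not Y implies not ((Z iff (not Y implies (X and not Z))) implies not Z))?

Initial set: {((Z and (not (X and X) or Y)) or (not Y implies not ((Z iff (not Y implies (X and not Z))) implies not Z)))}.
((Z and (not (X and X) or Y)) or (not Y implies not ((Z iff (not Y implies (X and not Z))) implies not Z))): β-rule — branch into (Z and (not (X and X) or Y))  //  (not Y implies not ((Z iff (not Y implies (X and not Z))) implies not Z)).
  branch 1 (add (Z and (not (X and X) or Y))):
    (Z and (not (X and X) or Y)): α-rule — add Z, (not (X and X) or Y).
    (not (X and X) or Y): β-rule — branch into not (X and X)  //  Y.
      branch 1.1 (add not (X and X)):
        not (X and X): β-rule — branch into not X  //  not X.
          branch 1.1.1 (add not X):
            ○ open, literals {X=F, Z=T}.
          branch 1.1.2 (add not X):
            ○ open, literals {X=F, Z=T}.
      branch 1.2 (add Y):
        ○ open, literals {Y=T, Z=T}.
  branch 2 (add (not Y implies not ((Z iff (not Y implies (X and not Z))) implies not Z))):
    (not Y implies not ((Z iff (not Y implies (X and not Z))) implies not Z)): β-rule — branch into not not Y  //  not ((Z iff (not Y implies (X and not Z))) implies not Z).
      branch 2.1 (add not not Y):
        ○ open, literals {Y=T}.
      branch 2.2 (add not ((Z iff (not Y implies (X and not Z))) implies not Z)):
        not ((Z iff (not Y implies (X and not Z))) implies not Z): α-rule — add (Z iff (not Y implies (X and not Z))), not not Z.
        (Z iff (not Y implies (X and not Z))): β-rule — branch into Z, (not Y implies (X and not Z))  //  not Z, not (not Y implies (X and not Z)).
          branch 2.2.1 (add Z, (not Y implies (X and not Z))):
            (not Y implies (X and not Z)): β-rule — branch into not not Y  //  (X and not Z).
              branch 2.2.1.1 (add not not Y):
                ○ open, literals {Y=T, Z=T}.
              branch 2.2.1.2 (add (X and not Z)):
                (X and not Z): α-rule — add X, not Z.
                × closes — contains both Z and not Z.
          branch 2.2.2 (add not Z, not (not Y implies (X and not Z))):
            × closes — contains both Z and not Z.
2 branches closed, 5 open.
Each open branch fixes some atoms; the unmentioned ones are free. Counting distinct full assignments: branch {X=F, Z=T} (Y, W) contributes 4 new; branch {X=F, Z=T} (Y, W) contributes 0 new; branch {Y=T, Z=T} (X, W) contributes 2 new; branch {Y=T} (X, Z, W) contributes 4 new; branch {Y=T, Z=T} (X, W) contributes 0 new. Total: 10.

10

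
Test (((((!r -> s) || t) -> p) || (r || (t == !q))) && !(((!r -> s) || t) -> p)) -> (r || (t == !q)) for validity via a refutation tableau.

Valid

Assume the negation and expand:
Initial set: {!((((((!r -> s) || t) -> p) || (r || (t == !q))) && !(((!r -> s) || t) -> p)) -> (r || (t == !q)))}.
!((((((!r -> s) || t) -> p) || (r || (t == !q))) && !(((!r -> s) || t) -> p)) -> (r || (t == !q))): α-rule — add (((((!r -> s) || t) -> p) || (r || (t == !q))) && !(((!r -> s) || t) -> p)), !(r || (t == !q)).
(((((!r -> s) || t) -> p) || (r || (t == !q))) && !(((!r -> s) || t) -> p)): α-rule — add ((((!r -> s) || t) -> p) || (r || (t == !q))), !(((!r -> s) || t) -> p).
!(r || (t == !q)): α-rule — add !r, !(t == !q).
!(((!r -> s) || t) -> p): α-rule — add ((!r -> s) || t), !p.
((((!r -> s) || t) -> p) || (r || (t == !q))): β-rule — branch into (((!r -> s) || t) -> p)  //  (r || (t == !q)).
  branch 1 (add (((!r -> s) || t) -> p)):
    !(t == !q): β-rule — branch into t, !!q  //  !t, !q.
      branch 1.1 (add t, !!q):
        ((!r -> s) || t): β-rule — branch into (!r -> s)  //  t.
          branch 1.1.1 (add (!r -> s)):
            (((!r -> s) || t) -> p): β-rule — branch into !((!r -> s) || t)  //  p.
              branch 1.1.1.1 (add !((!r -> s) || t)):
                !((!r -> s) || t): α-rule — add !(!r -> s), !t.
                × closes — contains both t and !t.
              branch 1.1.1.2 (add p):
                × closes — contains both p and !p.
          branch 1.1.2 (add t):
            (((!r -> s) || t) -> p): β-rule — branch into !((!r -> s) || t)  //  p.
              branch 1.1.2.1 (add !((!r -> s) || t)):
                !((!r -> s) || t): α-rule — add !(!r -> s), !t.
                × closes — contains both t and !t.
              branch 1.1.2.2 (add p):
                × closes — contains both p and !p.
      branch 1.2 (add !t, !q):
        ((!r -> s) || t): β-rule — branch into (!r -> s)  //  t.
          branch 1.2.1 (add (!r -> s)):
            (((!r -> s) || t) -> p): β-rule — branch into !((!r -> s) || t)  //  p.
              branch 1.2.1.1 (add !((!r -> s) || t)):
                !((!r -> s) || t): α-rule — add !(!r -> s), !t.
                !(!r -> s): α-rule — add !r, !s.
                (!r -> s): β-rule — branch into !!r  //  s.
                  branch 1.2.1.1.1 (add !!r):
                    × closes — contains both r and !r.
                  branch 1.2.1.1.2 (add s):
                    × closes — contains both s and !s.
              branch 1.2.1.2 (add p):
                × closes — contains both p and !p.
          branch 1.2.2 (add t):
            × closes — contains both t and !t.
  branch 2 (add (r || (t == !q))):
    !(t == !q): β-rule — branch into t, !!q  //  !t, !q.
      branch 2.1 (add t, !!q):
        ((!r -> s) || t): β-rule — branch into (!r -> s)  //  t.
          branch 2.1.1 (add (!r -> s)):
            (r || (t == !q)): β-rule — branch into r  //  (t == !q).
              branch 2.1.1.1 (add r):
                × closes — contains both r and !r.
              branch 2.1.1.2 (add (t == !q)):
                (!r -> s): β-rule — branch into !!r  //  s.
                  branch 2.1.1.2.1 (add !!r):
                    × closes — contains both r and !r.
                  branch 2.1.1.2.2 (add s):
                    (t == !q): β-rule — branch into t, !q  //  !t, !!q.
                      branch 2.1.1.2.2.1 (add t, !q):
                        × closes — contains both q and !q.
                      branch 2.1.1.2.2.2 (add !t, !!q):
                        × closes — contains both t and !t.
          branch 2.1.2 (add t):
            (r || (t == !q)): β-rule — branch into r  //  (t == !q).
              branch 2.1.2.1 (add r):
                × closes — contains both r and !r.
              branch 2.1.2.2 (add (t == !q)):
                (t == !q): β-rule — branch into t, !q  //  !t, !!q.
                  branch 2.1.2.2.1 (add t, !q):
                    × closes — contains both q and !q.
                  branch 2.1.2.2.2 (add !t, !!q):
                    × closes — contains both t and !t.
      branch 2.2 (add !t, !q):
        ((!r -> s) || t): β-rule — branch into (!r -> s)  //  t.
          branch 2.2.1 (add (!r -> s)):
            (r || (t == !q)): β-rule — branch into r  //  (t == !q).
              branch 2.2.1.1 (add r):
                × closes — contains both r and !r.
              branch 2.2.1.2 (add (t == !q)):
                (!r -> s): β-rule — branch into !!r  //  s.
                  branch 2.2.1.2.1 (add !!r):
                    × closes — contains both r and !r.
                  branch 2.2.1.2.2 (add s):
                    (t == !q): β-rule — branch into t, !q  //  !t, !!q.
                      branch 2.2.1.2.2.1 (add t, !q):
                        × closes — contains both t and !t.
                      branch 2.2.1.2.2.2 (add !t, !!q):
                        × closes — contains both q and !q.
          branch 2.2.2 (add t):
            × closes — contains both t and !t.
All 20 branches close.
Every branch closed, so the negation is unsatisfiable and the formula is valid.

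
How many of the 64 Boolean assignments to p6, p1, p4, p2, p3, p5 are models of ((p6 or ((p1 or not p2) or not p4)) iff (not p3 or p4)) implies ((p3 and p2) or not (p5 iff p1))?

Initial set: {(((p6 or ((p1 or not p2) or not p4)) iff (not p3 or p4)) implies ((p3 and p2) or not (p5 iff p1)))}.
(((p6 or ((p1 or not p2) or not p4)) iff (not p3 or p4)) implies ((p3 and p2) or not (p5 iff p1))): β-rule — branch into not ((p6 or ((p1 or not p2) or not p4)) iff (not p3 or p4))  //  ((p3 and p2) or not (p5 iff p1)).
  branch 1 (add not ((p6 or ((p1 or not p2) or not p4)) iff (not p3 or p4))):
    not ((p6 or ((p1 or not p2) or not p4)) iff (not p3 or p4)): β-rule — branch into (p6 or ((p1 or not p2) or not p4)), not (not p3 or p4)  //  not (p6 or ((p1 or not p2) or not p4)), (not p3 or p4).
      branch 1.1 (add (p6 or ((p1 or not p2) or not p4)), not (not p3 or p4)):
        not (not p3 or p4): α-rule — add not not p3, not p4.
        (p6 or ((p1 or not p2) or not p4)): β-rule — branch into p6  //  ((p1 or not p2) or not p4).
          branch 1.1.1 (add p6):
            ○ open, literals {p3=T, p4=F, p6=T}.
          branch 1.1.2 (add ((p1 or not p2) or not p4)):
            ((p1 or not p2) or not p4): β-rule — branch into (p1 or not p2)  //  not p4.
              branch 1.1.2.1 (add (p1 or not p2)):
                (p1 or not p2): β-rule — branch into p1  //  not p2.
                  branch 1.1.2.1.1 (add p1):
                    ○ open, literals {p1=T, p3=T, p4=F}.
                  branch 1.1.2.1.2 (add not p2):
                    ○ open, literals {p2=F, p3=T, p4=F}.
              branch 1.1.2.2 (add not p4):
                ○ open, literals {p3=T, p4=F}.
      branch 1.2 (add not (p6 or ((p1 or not p2) or not p4)), (not p3 or p4)):
        not (p6 or ((p1 or not p2) or not p4)): α-rule — add not p6, not ((p1 or not p2) or not p4).
        not ((p1 or not p2) or not p4): α-rule — add not (p1 or not p2), not not p4.
        not (p1 or not p2): α-rule — add not p1, not not p2.
        (not p3 or p4): β-rule — branch into not p3  //  p4.
          branch 1.2.1 (add not p3):
            ○ open, literals {p1=F, p2=T, p3=F, p4=T, p6=F}.
          branch 1.2.2 (add p4):
            ○ open, literals {p1=F, p2=T, p4=T, p6=F}.
  branch 2 (add ((p3 and p2) or not (p5 iff p1))):
    ((p3 and p2) or not (p5 iff p1)): β-rule — branch into (p3 and p2)  //  not (p5 iff p1).
      branch 2.1 (add (p3 and p2)):
        (p3 and p2): α-rule — add p3, p2.
        ○ open, literals {p2=T, p3=T}.
      branch 2.2 (add not (p5 iff p1)):
        not (p5 iff p1): β-rule — branch into p5, not p1  //  not p5, p1.
          branch 2.2.1 (add p5, not p1):
            ○ open, literals {p1=F, p5=T}.
          branch 2.2.2 (add not p5, p1):
            ○ open, literals {p1=T, p5=F}.
0 branches closed, 9 open.
Each open branch fixes some atoms; the unmentioned ones are free. Counting distinct full assignments: branch {p3=T, p4=F, p6=T} (p1, p2, p5) contributes 8 new; branch {p1=T, p3=T, p4=F} (p6, p2, p5) contributes 4 new; branch {p2=F, p3=T, p4=F} (p6, p1, p5) contributes 2 new; branch {p3=T, p4=F} (p6, p1, p2, p5) contributes 2 new; branch {p1=F, p2=T, p3=F, p4=T, p6=F} (p5) contributes 2 new; branch {p1=F, p2=T, p4=T, p6=F} (p3, p5) contributes 2 new; branch {p2=T, p3=T} (p6, p1, p4, p5) contributes 6 new; branch {p1=F, p5=T} (p6, p4, p2, p3) contributes 9 new; branch {p1=T, p5=F} (p6, p4, p2, p3) contributes 10 new. Total: 45.

45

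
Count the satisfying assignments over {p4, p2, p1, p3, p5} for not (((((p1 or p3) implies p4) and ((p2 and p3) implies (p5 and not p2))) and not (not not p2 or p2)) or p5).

Initial set: {T not (((((p1 or p3) implies p4) and ((p2 and p3) implies (p5 and not p2))) and not (not not p2 or p2)) or p5)}.
T not (((((p1 or p3) implies p4) and ((p2 and p3) implies (p5 and not p2))) and not (not not p2 or p2)) or p5): α-rule — add F ((((p1 or p3) implies p4) and ((p2 and p3) implies (p5 and not p2))) and not (not not p2 or p2)), F p5.
F ((((p1 or p3) implies p4) and ((p2 and p3) implies (p5 and not p2))) and not (not not p2 or p2)): β-rule — branch into F (((p1 or p3) implies p4) and ((p2 and p3) implies (p5 and not p2)))  //  F not (not not p2 or p2).
  branch 1 (add F (((p1 or p3) implies p4) and ((p2 and p3) implies (p5 and not p2)))):
    F (((p1 or p3) implies p4) and ((p2 and p3) implies (p5 and not p2))): β-rule — branch into F ((p1 or p3) implies p4)  //  F ((p2 and p3) implies (p5 and not p2)).
      branch 1.1 (add F ((p1 or p3) implies p4)):
        F ((p1 or p3) implies p4): α-rule — add T (p1 or p3), F p4.
        T (p1 or p3): β-rule — branch into T p1  //  T p3.
          branch 1.1.1 (add T p1):
            ○ open, literals {p1=1, p4=0, p5=0}.
          branch 1.1.2 (add T p3):
            ○ open, literals {p3=1, p4=0, p5=0}.
      branch 1.2 (add F ((p2 and p3) implies (p5 and not p2))):
        F ((p2 and p3) implies (p5 and not p2)): α-rule — add T (p2 and p3), F (p5 and not p2).
        T (p2 and p3): α-rule — add T p2, T p3.
        F (p5 and not p2): β-rule — branch into F p5  //  F not p2.
          branch 1.2.1 (add F p5):
            ○ open, literals {p2=1, p3=1, p5=0}.
          branch 1.2.2 (add F not p2):
            ○ open, literals {p2=1, p3=1, p5=0}.
  branch 2 (add F not (not not p2 or p2)):
    F not (not not p2 or p2): β-rule — branch into T not not p2  //  T p2.
      branch 2.1 (add T not not p2):
        T not not p2: drop double negation, giving T p2.
        ○ open, literals {p2=1, p5=0}.
      branch 2.2 (add T p2):
        ○ open, literals {p2=1, p5=0}.
0 branches closed, 6 open.
Each open branch fixes some atoms; the unmentioned ones are free. Counting distinct full assignments: branch {p1=1, p4=0, p5=0} (p2, p3) contributes 4 new; branch {p3=1, p4=0, p5=0} (p2, p1) contributes 2 new; branch {p2=1, p3=1, p5=0} (p4, p1) contributes 2 new; branch {p2=1, p3=1, p5=0} (p4, p1) contributes 0 new; branch {p2=1, p5=0} (p4, p1, p3) contributes 3 new; branch {p2=1, p5=0} (p4, p1, p3) contributes 0 new. Total: 11.

11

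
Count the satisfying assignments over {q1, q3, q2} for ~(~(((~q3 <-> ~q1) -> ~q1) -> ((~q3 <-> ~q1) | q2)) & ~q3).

Initial set: {~(~(((~q3 <-> ~q1) -> ~q1) -> ((~q3 <-> ~q1) | q2)) & ~q3)}.
~(~(((~q3 <-> ~q1) -> ~q1) -> ((~q3 <-> ~q1) | q2)) & ~q3): β-rule — branch into ~~(((~q3 <-> ~q1) -> ~q1) -> ((~q3 <-> ~q1) | q2))  //  ~~q3.
  branch 1 (add ~~(((~q3 <-> ~q1) -> ~q1) -> ((~q3 <-> ~q1) | q2))):
    ~~(((~q3 <-> ~q1) -> ~q1) -> ((~q3 <-> ~q1) | q2)): β-rule — branch into ~((~q3 <-> ~q1) -> ~q1)  //  ((~q3 <-> ~q1) | q2).
      branch 1.1 (add ~((~q3 <-> ~q1) -> ~q1)):
        ~((~q3 <-> ~q1) -> ~q1): α-rule — add (~q3 <-> ~q1), ~~q1.
        (~q3 <-> ~q1): β-rule — branch into ~q3, ~q1  //  ~~q3, ~~q1.
          branch 1.1.1 (add ~q3, ~q1):
            × closes — contains both q1 and ~q1.
          branch 1.1.2 (add ~~q3, ~~q1):
            ○ open, literals {q1=T, q3=T}.
      branch 1.2 (add ((~q3 <-> ~q1) | q2)):
        ((~q3 <-> ~q1) | q2): β-rule — branch into (~q3 <-> ~q1)  //  q2.
          branch 1.2.1 (add (~q3 <-> ~q1)):
            (~q3 <-> ~q1): β-rule — branch into ~q3, ~q1  //  ~~q3, ~~q1.
              branch 1.2.1.1 (add ~q3, ~q1):
                ○ open, literals {q1=F, q3=F}.
              branch 1.2.1.2 (add ~~q3, ~~q1):
                ○ open, literals {q1=T, q3=T}.
          branch 1.2.2 (add q2):
            ○ open, literals {q2=T}.
  branch 2 (add ~~q3):
    ○ open, literals {q3=T}.
1 branch closed, 5 open.
Each open branch fixes some atoms; the unmentioned ones are free. Counting distinct full assignments: branch {q1=T, q3=T} (q2) contributes 2 new; branch {q1=F, q3=F} (q2) contributes 2 new; branch {q1=T, q3=T} (q2) contributes 0 new; branch {q2=T} (q1, q3) contributes 2 new; branch {q3=T} (q1, q2) contributes 1 new. Total: 7.

7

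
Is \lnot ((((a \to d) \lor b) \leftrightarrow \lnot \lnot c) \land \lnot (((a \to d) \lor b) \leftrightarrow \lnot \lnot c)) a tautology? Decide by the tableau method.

Valid

Assume the negation and expand:
Initial set: {\lnot \lnot ((((a \to d) \lor b) \leftrightarrow \lnot \lnot c) \land \lnot (((a \to d) \lor b) \leftrightarrow \lnot \lnot c))}.
\lnot \lnot ((((a \to d) \lor b) \leftrightarrow \lnot \lnot c) \land \lnot (((a \to d) \lor b) \leftrightarrow \lnot \lnot c)): α-rule — add (((a \to d) \lor b) \leftrightarrow \lnot \lnot c), \lnot (((a \to d) \lor b) \leftrightarrow \lnot \lnot c).
(((a \to d) \lor b) \leftrightarrow \lnot \lnot c): β-rule — branch into ((a \to d) \lor b), \lnot \lnot c  //  \lnot ((a \to d) \lor b), \lnot \lnot \lnot c.
  branch 1 (add ((a \to d) \lor b), \lnot \lnot c):
    \lnot \lnot c: drop double negation, giving c.
    \lnot (((a \to d) \lor b) \leftrightarrow \lnot \lnot c): β-rule — branch into ((a \to d) \lor b), \lnot \lnot \lnot c  //  \lnot ((a \to d) \lor b), \lnot \lnot c.
      branch 1.1 (add ((a \to d) \lor b), \lnot \lnot \lnot c):
        \lnot \lnot \lnot c: drop double negation, giving \lnot c.
        × closes — contains both c and \lnot c.
      branch 1.2 (add \lnot ((a \to d) \lor b), \lnot \lnot c):
        \lnot ((a \to d) \lor b): α-rule — add \lnot (a \to d), \lnot b.
        \lnot \lnot c: drop double negation, giving c.
        \lnot (a \to d): α-rule — add a, \lnot d.
        ((a \to d) \lor b): β-rule — branch into (a \to d)  //  b.
          branch 1.2.1 (add (a \to d)):
            (a \to d): β-rule — branch into \lnot a  //  d.
              branch 1.2.1.1 (add \lnot a):
                × closes — contains both a and \lnot a.
              branch 1.2.1.2 (add d):
                × closes — contains both d and \lnot d.
          branch 1.2.2 (add b):
            × closes — contains both b and \lnot b.
  branch 2 (add \lnot ((a \to d) \lor b), \lnot \lnot \lnot c):
    \lnot ((a \to d) \lor b): α-rule — add \lnot (a \to d), \lnot b.
    \lnot \lnot \lnot c: drop double negation, giving \lnot c.
    \lnot (a \to d): α-rule — add a, \lnot d.
    \lnot (((a \to d) \lor b) \leftrightarrow \lnot \lnot c): β-rule — branch into ((a \to d) \lor b), \lnot \lnot \lnot c  //  \lnot ((a \to d) \lor b), \lnot \lnot c.
      branch 2.1 (add ((a \to d) \lor b), \lnot \lnot \lnot c):
        \lnot \lnot \lnot c: drop double negation, giving \lnot c.
        ((a \to d) \lor b): β-rule — branch into (a \to d)  //  b.
          branch 2.1.1 (add (a \to d)):
            (a \to d): β-rule — branch into \lnot a  //  d.
              branch 2.1.1.1 (add \lnot a):
                × closes — contains both a and \lnot a.
              branch 2.1.1.2 (add d):
                × closes — contains both d and \lnot d.
          branch 2.1.2 (add b):
            × closes — contains both b and \lnot b.
      branch 2.2 (add \lnot ((a \to d) \lor b), \lnot \lnot c):
        \lnot ((a \to d) \lor b): α-rule — add \lnot (a \to d), \lnot b.
        \lnot \lnot c: drop double negation, giving c.
        × closes — contains both c and \lnot c.
All 8 branches close.
Every branch closed, so the negation is unsatisfiable and the formula is valid.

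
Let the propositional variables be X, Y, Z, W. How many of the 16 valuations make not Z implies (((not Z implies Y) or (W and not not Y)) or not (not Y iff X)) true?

14

Initial set: {(not Z implies (((not Z implies Y) or (W and not not Y)) or not (not Y iff X)))}.
(not Z implies (((not Z implies Y) or (W and not not Y)) or not (not Y iff X))): β-rule — branch into not not Z  //  (((not Z implies Y) or (W and not not Y)) or not (not Y iff X)).
  branch 1 (add not not Z):
    ○ open, literals {Z=true}.
  branch 2 (add (((not Z implies Y) or (W and not not Y)) or not (not Y iff X))):
    (((not Z implies Y) or (W and not not Y)) or not (not Y iff X)): β-rule — branch into ((not Z implies Y) or (W and not not Y))  //  not (not Y iff X).
      branch 2.1 (add ((not Z implies Y) or (W and not not Y))):
        ((not Z implies Y) or (W and not not Y)): β-rule — branch into (not Z implies Y)  //  (W and not not Y).
          branch 2.1.1 (add (not Z implies Y)):
            (not Z implies Y): β-rule — branch into not not Z  //  Y.
              branch 2.1.1.1 (add not not Z):
                ○ open, literals {Z=true}.
              branch 2.1.1.2 (add Y):
                ○ open, literals {Y=true}.
          branch 2.1.2 (add (W and not not Y)):
            (W and not not Y): α-rule — add W, not not Y.
            not not Y: drop double negation, giving Y.
            ○ open, literals {W=true, Y=true}.
      branch 2.2 (add not (not Y iff X)):
        not (not Y iff X): β-rule — branch into not Y, not X  //  not not Y, X.
          branch 2.2.1 (add not Y, not X):
            ○ open, literals {X=false, Y=false}.
          branch 2.2.2 (add not not Y, X):
            ○ open, literals {X=true, Y=true}.
0 branches closed, 6 open.
Each open branch fixes some atoms; the unmentioned ones are free. Counting distinct full assignments: branch {Z=true} (X, Y, W) contributes 8 new; branch {Z=true} (X, Y, W) contributes 0 new; branch {Y=true} (X, Z, W) contributes 4 new; branch {W=true, Y=true} (X, Z) contributes 0 new; branch {X=false, Y=false} (Z, W) contributes 2 new; branch {X=true, Y=true} (Z, W) contributes 0 new. Total: 14.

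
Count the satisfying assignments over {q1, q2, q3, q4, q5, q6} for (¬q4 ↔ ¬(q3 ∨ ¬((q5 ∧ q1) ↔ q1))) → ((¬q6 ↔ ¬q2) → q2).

56

Initial set: {((¬q4 ↔ ¬(q3 ∨ ¬((q5 ∧ q1) ↔ q1))) → ((¬q6 ↔ ¬q2) → q2))}.
((¬q4 ↔ ¬(q3 ∨ ¬((q5 ∧ q1) ↔ q1))) → ((¬q6 ↔ ¬q2) → q2)): β-rule — branch into ¬(¬q4 ↔ ¬(q3 ∨ ¬((q5 ∧ q1) ↔ q1)))  //  ((¬q6 ↔ ¬q2) → q2).
  branch 1 (add ¬(¬q4 ↔ ¬(q3 ∨ ¬((q5 ∧ q1) ↔ q1)))):
    ¬(¬q4 ↔ ¬(q3 ∨ ¬((q5 ∧ q1) ↔ q1))): β-rule — branch into ¬q4, ¬¬(q3 ∨ ¬((q5 ∧ q1) ↔ q1))  //  ¬¬q4, ¬(q3 ∨ ¬((q5 ∧ q1) ↔ q1)).
      branch 1.1 (add ¬q4, ¬¬(q3 ∨ ¬((q5 ∧ q1) ↔ q1))):
        ¬¬(q3 ∨ ¬((q5 ∧ q1) ↔ q1)): β-rule — branch into q3  //  ¬((q5 ∧ q1) ↔ q1).
          branch 1.1.1 (add q3):
            ○ open, literals {q3=1, q4=0}.
          branch 1.1.2 (add ¬((q5 ∧ q1) ↔ q1)):
            ¬((q5 ∧ q1) ↔ q1): β-rule — branch into (q5 ∧ q1), ¬q1  //  ¬(q5 ∧ q1), q1.
              branch 1.1.2.1 (add (q5 ∧ q1), ¬q1):
                (q5 ∧ q1): α-rule — add q5, q1.
                × closes — contains both q1 and ¬q1.
              branch 1.1.2.2 (add ¬(q5 ∧ q1), q1):
                ¬(q5 ∧ q1): β-rule — branch into ¬q5  //  ¬q1.
                  branch 1.1.2.2.1 (add ¬q5):
                    ○ open, literals {q1=1, q4=0, q5=0}.
                  branch 1.1.2.2.2 (add ¬q1):
                    × closes — contains both q1 and ¬q1.
      branch 1.2 (add ¬¬q4, ¬(q3 ∨ ¬((q5 ∧ q1) ↔ q1))):
        ¬(q3 ∨ ¬((q5 ∧ q1) ↔ q1)): α-rule — add ¬q3, ¬¬((q5 ∧ q1) ↔ q1).
        ¬¬((q5 ∧ q1) ↔ q1): β-rule — branch into (q5 ∧ q1), q1  //  ¬(q5 ∧ q1), ¬q1.
          branch 1.2.1 (add (q5 ∧ q1), q1):
            (q5 ∧ q1): α-rule — add q5, q1.
            ○ open, literals {q1=1, q3=0, q4=1, q5=1}.
          branch 1.2.2 (add ¬(q5 ∧ q1), ¬q1):
            ¬(q5 ∧ q1): β-rule — branch into ¬q5  //  ¬q1.
              branch 1.2.2.1 (add ¬q5):
                ○ open, literals {q1=0, q3=0, q4=1, q5=0}.
              branch 1.2.2.2 (add ¬q1):
                ○ open, literals {q1=0, q3=0, q4=1}.
  branch 2 (add ((¬q6 ↔ ¬q2) → q2)):
    ((¬q6 ↔ ¬q2) → q2): β-rule — branch into ¬(¬q6 ↔ ¬q2)  //  q2.
      branch 2.1 (add ¬(¬q6 ↔ ¬q2)):
        ¬(¬q6 ↔ ¬q2): β-rule — branch into ¬q6, ¬¬q2  //  ¬¬q6, ¬q2.
          branch 2.1.1 (add ¬q6, ¬¬q2):
            ○ open, literals {q2=1, q6=0}.
          branch 2.1.2 (add ¬¬q6, ¬q2):
            ○ open, literals {q2=0, q6=1}.
      branch 2.2 (add q2):
        ○ open, literals {q2=1}.
2 branches closed, 8 open.
Each open branch fixes some atoms; the unmentioned ones are free. Counting distinct full assignments: branch {q3=1, q4=0} (q1, q2, q5, q6) contributes 16 new; branch {q1=1, q4=0, q5=0} (q2, q3, q6) contributes 4 new; branch {q1=1, q3=0, q4=1, q5=1} (q2, q6) contributes 4 new; branch {q1=0, q3=0, q4=1, q5=0} (q2, q6) contributes 4 new; branch {q1=0, q3=0, q4=1} (q2, q5, q6) contributes 4 new; branch {q2=1, q6=0} (q1, q3, q4, q5) contributes 8 new; branch {q2=0, q6=1} (q1, q3, q4, q5) contributes 8 new; branch {q2=1} (q1, q3, q4, q5, q6) contributes 8 new. Total: 56.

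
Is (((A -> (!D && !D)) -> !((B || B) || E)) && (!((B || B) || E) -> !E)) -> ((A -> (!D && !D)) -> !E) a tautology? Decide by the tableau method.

Valid

Assume the negation and expand:
Initial set: {!((((A -> (!D && !D)) -> !((B || B) || E)) && (!((B || B) || E) -> !E)) -> ((A -> (!D && !D)) -> !E))}.
!((((A -> (!D && !D)) -> !((B || B) || E)) && (!((B || B) || E) -> !E)) -> ((A -> (!D && !D)) -> !E)): α-rule — add (((A -> (!D && !D)) -> !((B || B) || E)) && (!((B || B) || E) -> !E)), !((A -> (!D && !D)) -> !E).
(((A -> (!D && !D)) -> !((B || B) || E)) && (!((B || B) || E) -> !E)): α-rule — add ((A -> (!D && !D)) -> !((B || B) || E)), (!((B || B) || E) -> !E).
!((A -> (!D && !D)) -> !E): α-rule — add (A -> (!D && !D)), !!E.
((A -> (!D && !D)) -> !((B || B) || E)): β-rule — branch into !(A -> (!D && !D))  //  !((B || B) || E).
  branch 1 (add !(A -> (!D && !D))):
    !(A -> (!D && !D)): α-rule — add A, !(!D && !D).
    (!((B || B) || E) -> !E): β-rule — branch into !!((B || B) || E)  //  !E.
      branch 1.1 (add !!((B || B) || E)):
        (A -> (!D && !D)): β-rule — branch into !A  //  (!D && !D).
          branch 1.1.1 (add !A):
            × closes — contains both A and !A.
          branch 1.1.2 (add (!D && !D)):
            (!D && !D): α-rule — add !D, !D.
            !(!D && !D): β-rule — branch into !!D  //  !!D.
              branch 1.1.2.1 (add !!D):
                × closes — contains both D and !D.
              branch 1.1.2.2 (add !!D):
                × closes — contains both D and !D.
      branch 1.2 (add !E):
        × closes — contains both E and !E.
  branch 2 (add !((B || B) || E)):
    !((B || B) || E): α-rule — add !(B || B), !E.
    × closes — contains both E and !E.
All 5 branches close.
Every branch closed, so the negation is unsatisfiable and the formula is valid.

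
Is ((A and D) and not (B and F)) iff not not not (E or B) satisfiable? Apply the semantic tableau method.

Satisfiable

Initial set: {(((A and D) and not (B and F)) iff not not not (E or B))}.
(((A and D) and not (B and F)) iff not not not (E or B)): β-rule — branch into ((A and D) and not (B and F)), not not not (E or B)  //  not ((A and D) and not (B and F)), not not not not (E or B).
  branch 1 (add ((A and D) and not (B and F)), not not not (E or B)):
    ((A and D) and not (B and F)): α-rule — add (A and D), not (B and F).
    not not not (E or B): drop double negation, giving not (E or B).
    (A and D): α-rule — add A, D.
    not (E or B): α-rule — add not E, not B.
    not (B and F): β-rule — branch into not B  //  not F.
      branch 1.1 (add not B):
        ○ open, literals {A=1, B=0, D=1, E=0}.
      branch 1.2 (add not F):
        ○ open, literals {A=1, B=0, D=1, E=0, F=0}.
  branch 2 (add not ((A and D) and not (B and F)), not not not not (E or B)):
    not not not not (E or B): drop double negation, giving not not (E or B).
    not ((A and D) and not (B and F)): β-rule — branch into not (A and D)  //  not not (B and F).
      branch 2.1 (add not (A and D)):
        not not (E or B): β-rule — branch into E  //  B.
          branch 2.1.1 (add E):
            not (A and D): β-rule — branch into not A  //  not D.
              branch 2.1.1.1 (add not A):
                ○ open, literals {A=0, E=1}.
              branch 2.1.1.2 (add not D):
                ○ open, literals {D=0, E=1}.
          branch 2.1.2 (add B):
            not (A and D): β-rule — branch into not A  //  not D.
              branch 2.1.2.1 (add not A):
                ○ open, literals {A=0, B=1}.
              branch 2.1.2.2 (add not D):
                ○ open, literals {B=1, D=0}.
      branch 2.2 (add not not (B and F)):
        not not (B and F): α-rule — add B, F.
        not not (E or B): β-rule — branch into E  //  B.
          branch 2.2.1 (add E):
            ○ open, literals {B=1, E=1, F=1}.
          branch 2.2.2 (add B):
            ○ open, literals {B=1, F=1}.
0 branches closed, 8 open.
An open branch gives a satisfying assignment: A=1, B=0, D=1, E=0.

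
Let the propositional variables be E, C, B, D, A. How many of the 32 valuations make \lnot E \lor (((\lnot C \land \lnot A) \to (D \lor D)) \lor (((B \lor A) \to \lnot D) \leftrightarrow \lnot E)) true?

30

Initial set: {(\lnot E \lor (((\lnot C \land \lnot A) \to (D \lor D)) \lor (((B \lor A) \to \lnot D) \leftrightarrow \lnot E)))}.
(\lnot E \lor (((\lnot C \land \lnot A) \to (D \lor D)) \lor (((B \lor A) \to \lnot D) \leftrightarrow \lnot E))): β-rule — branch into \lnot E  //  (((\lnot C \land \lnot A) \to (D \lor D)) \lor (((B \lor A) \to \lnot D) \leftrightarrow \lnot E)).
  branch 1 (add \lnot E):
    ○ open, literals {E=0}.
  branch 2 (add (((\lnot C \land \lnot A) \to (D \lor D)) \lor (((B \lor A) \to \lnot D) \leftrightarrow \lnot E))):
    (((\lnot C \land \lnot A) \to (D \lor D)) \lor (((B \lor A) \to \lnot D) \leftrightarrow \lnot E)): β-rule — branch into ((\lnot C \land \lnot A) \to (D \lor D))  //  (((B \lor A) \to \lnot D) \leftrightarrow \lnot E).
      branch 2.1 (add ((\lnot C \land \lnot A) \to (D \lor D))):
        ((\lnot C \land \lnot A) \to (D \lor D)): β-rule — branch into \lnot (\lnot C \land \lnot A)  //  (D \lor D).
          branch 2.1.1 (add \lnot (\lnot C \land \lnot A)):
            \lnot (\lnot C \land \lnot A): β-rule — branch into \lnot \lnot C  //  \lnot \lnot A.
              branch 2.1.1.1 (add \lnot \lnot C):
                ○ open, literals {C=1}.
              branch 2.1.1.2 (add \lnot \lnot A):
                ○ open, literals {A=1}.
          branch 2.1.2 (add (D \lor D)):
            (D \lor D): β-rule — branch into D  //  D.
              branch 2.1.2.1 (add D):
                ○ open, literals {D=1}.
              branch 2.1.2.2 (add D):
                ○ open, literals {D=1}.
      branch 2.2 (add (((B \lor A) \to \lnot D) \leftrightarrow \lnot E)):
        (((B \lor A) \to \lnot D) \leftrightarrow \lnot E): β-rule — branch into ((B \lor A) \to \lnot D), \lnot E  //  \lnot ((B \lor A) \to \lnot D), \lnot \lnot E.
          branch 2.2.1 (add ((B \lor A) \to \lnot D), \lnot E):
            ((B \lor A) \to \lnot D): β-rule — branch into \lnot (B \lor A)  //  \lnot D.
              branch 2.2.1.1 (add \lnot (B \lor A)):
                \lnot (B \lor A): α-rule — add \lnot B, \lnot A.
                ○ open, literals {A=0, B=0, E=0}.
              branch 2.2.1.2 (add \lnot D):
                ○ open, literals {D=0, E=0}.
          branch 2.2.2 (add \lnot ((B \lor A) \to \lnot D), \lnot \lnot E):
            \lnot ((B \lor A) \to \lnot D): α-rule — add (B \lor A), \lnot \lnot D.
            (B \lor A): β-rule — branch into B  //  A.
              branch 2.2.2.1 (add B):
                ○ open, literals {B=1, D=1, E=1}.
              branch 2.2.2.2 (add A):
                ○ open, literals {A=1, D=1, E=1}.
0 branches closed, 9 open.
Each open branch fixes some atoms; the unmentioned ones are free. Counting distinct full assignments: branch {E=0} (C, B, D, A) contributes 16 new; branch {C=1} (E, B, D, A) contributes 8 new; branch {A=1} (E, C, B, D) contributes 4 new; branch {D=1} (E, C, B, A) contributes 2 new; branch {D=1} (E, C, B, A) contributes 0 new; branch {A=0, B=0, E=0} (C, D) contributes 0 new; branch {D=0, E=0} (C, B, A) contributes 0 new; branch {B=1, D=1, E=1} (C, A) contributes 0 new; branch {A=1, D=1, E=1} (C, B) contributes 0 new. Total: 30.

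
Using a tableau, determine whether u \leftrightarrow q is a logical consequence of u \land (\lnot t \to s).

Initial set: {T (u \land (\lnot t \to s)); F (u \leftrightarrow q)}.
T (u \land (\lnot t \to s)): α-rule — add T u, T (\lnot t \to s).
F (u \leftrightarrow q): β-rule — branch into T u, F q  //  F u, T q.
  branch 1 (add T u, F q):
    T (\lnot t \to s): β-rule — branch into F \lnot t  //  T s.
      branch 1.1 (add F \lnot t):
        ○ open, literals {q=F, t=T, u=T}.
      branch 1.2 (add T s):
        ○ open, literals {q=F, s=T, u=T}.
  branch 2 (add F u, T q):
    × closes — contains both u and \lnot u.
1 branch closed, 2 open.
An open branch gives a countermodel: q=F, t=T, u=T (unmentioned atoms arbitrary); the premises hold there but the conclusion fails.

No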